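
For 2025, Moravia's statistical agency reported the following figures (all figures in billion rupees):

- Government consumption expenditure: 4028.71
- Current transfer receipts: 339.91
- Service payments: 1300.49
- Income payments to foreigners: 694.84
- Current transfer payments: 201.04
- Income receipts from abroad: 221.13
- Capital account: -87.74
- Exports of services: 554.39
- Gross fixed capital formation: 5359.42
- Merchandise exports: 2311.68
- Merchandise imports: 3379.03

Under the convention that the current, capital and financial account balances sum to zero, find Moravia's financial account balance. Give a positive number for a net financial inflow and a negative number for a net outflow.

Goods balance = 2311.68 - 3379.03 = -1067.35
Services balance = 554.39 - 1300.49 = -746.10
Trade balance (goods + services) = -1067.35 + (-746.10) = -1813.45
Net primary income = 221.13 - 694.84 = -473.71
Net secondary income = 339.91 - 201.04 = 138.87
Current account = -1813.45 + (-473.71) + 138.87 = -2148.29
Financial account = -(-2148.29 + (-87.74)) = 2236.03

2236.03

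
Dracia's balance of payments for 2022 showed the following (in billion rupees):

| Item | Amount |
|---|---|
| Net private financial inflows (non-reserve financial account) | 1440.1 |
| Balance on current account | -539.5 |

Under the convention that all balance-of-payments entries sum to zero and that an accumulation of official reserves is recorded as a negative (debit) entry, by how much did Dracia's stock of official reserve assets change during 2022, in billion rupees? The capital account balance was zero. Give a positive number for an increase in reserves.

Official reserve transactions balance = -((-539.5) + 1440.1) = -900.6
An accumulation of reserves is recorded as a debit (negative entry), so the change in the stock of reserves is the negative of that balance.
Change in official reserves = -(-900.6) = 900.6

900.6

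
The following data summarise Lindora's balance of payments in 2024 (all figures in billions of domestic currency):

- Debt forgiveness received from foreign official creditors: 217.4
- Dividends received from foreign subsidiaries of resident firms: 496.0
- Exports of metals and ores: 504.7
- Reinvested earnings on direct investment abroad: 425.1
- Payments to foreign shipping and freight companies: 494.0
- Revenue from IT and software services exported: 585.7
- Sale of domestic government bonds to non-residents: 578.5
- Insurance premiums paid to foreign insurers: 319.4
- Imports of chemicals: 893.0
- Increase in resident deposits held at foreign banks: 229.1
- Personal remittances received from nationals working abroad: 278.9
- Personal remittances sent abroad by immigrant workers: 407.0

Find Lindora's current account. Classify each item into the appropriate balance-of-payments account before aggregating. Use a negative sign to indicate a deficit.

177.0

Goods: 504.7 - 893.0 = -388.3
Services: -319.4 - 494.0 + 585.7 = -227.7
Primary income: 496.0 + 425.1 = 921.1
Secondary income: 278.9 - 407.0 = -128.1
Current account = (-388.3) + (-227.7) + 921.1 + (-128.1) = 177.0
(Excluded from the current account — capital account: debt forgiveness received from foreign official creditors 217.4; financial account: sale of domestic government bonds to non-residents 578.5, increase in resident deposits held at foreign banks 229.1.)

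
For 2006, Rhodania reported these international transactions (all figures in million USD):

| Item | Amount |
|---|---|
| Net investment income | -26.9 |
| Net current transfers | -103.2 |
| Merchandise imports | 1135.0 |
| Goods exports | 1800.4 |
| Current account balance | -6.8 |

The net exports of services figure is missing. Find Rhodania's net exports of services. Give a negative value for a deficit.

Current account = goods balance + services balance + net primary income + net secondary income
Sum of the known components = 535.3
Net exports of services = CA - (known components) = -6.8 - 535.3 = -542.1

-542.1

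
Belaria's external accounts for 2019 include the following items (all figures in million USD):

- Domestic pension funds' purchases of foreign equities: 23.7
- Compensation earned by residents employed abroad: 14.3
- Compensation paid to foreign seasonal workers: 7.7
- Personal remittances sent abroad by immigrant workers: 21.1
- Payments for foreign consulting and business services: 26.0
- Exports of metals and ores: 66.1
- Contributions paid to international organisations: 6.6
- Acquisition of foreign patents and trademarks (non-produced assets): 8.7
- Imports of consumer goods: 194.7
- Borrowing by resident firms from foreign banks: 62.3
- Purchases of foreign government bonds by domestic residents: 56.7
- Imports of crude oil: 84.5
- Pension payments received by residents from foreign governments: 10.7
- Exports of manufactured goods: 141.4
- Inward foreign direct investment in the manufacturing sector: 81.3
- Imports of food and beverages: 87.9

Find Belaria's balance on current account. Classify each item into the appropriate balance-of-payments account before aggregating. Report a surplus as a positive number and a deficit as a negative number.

Goods: -194.7 - 84.5 + 141.4 - 87.9 + 66.1 = -159.6
Services: -26.0
Primary income: 14.3 - 7.7 = 6.6
Secondary income: 10.7 - 21.1 - 6.6 = -17.0
Current account = (-159.6) + (-26.0) + 6.6 + (-17.0) = -196.0
(Excluded from the current account — financial account: domestic pension funds' purchases of foreign equities 23.7, borrowing by resident firms from foreign banks 62.3, purchases of foreign government bonds by domestic residents 56.7, inward foreign direct investment in the manufacturing sector 81.3; capital account: acquisition of foreign patents and trademarks (non-produced assets) 8.7.)

-196.0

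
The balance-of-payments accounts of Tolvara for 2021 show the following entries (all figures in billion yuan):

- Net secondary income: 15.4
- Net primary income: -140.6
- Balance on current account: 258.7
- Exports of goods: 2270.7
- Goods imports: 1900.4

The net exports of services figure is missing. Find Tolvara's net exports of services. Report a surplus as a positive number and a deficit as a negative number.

13.6

Current account = goods balance + services balance + net primary income + net secondary income
Sum of the known components = 245.1
Net exports of services = CA - (known components) = 258.7 - 245.1 = 13.6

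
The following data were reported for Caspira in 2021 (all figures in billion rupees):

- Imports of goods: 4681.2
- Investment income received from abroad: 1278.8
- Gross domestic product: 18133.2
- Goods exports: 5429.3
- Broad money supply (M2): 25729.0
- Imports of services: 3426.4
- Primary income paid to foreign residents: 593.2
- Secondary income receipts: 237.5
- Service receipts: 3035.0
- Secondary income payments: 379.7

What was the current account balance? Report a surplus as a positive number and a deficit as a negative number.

Goods balance = 5429.3 - 4681.2 = 748.1
Services balance = 3035.0 - 3426.4 = -391.4
Trade balance (goods + services) = 748.1 + (-391.4) = 356.7
Net primary income = 1278.8 - 593.2 = 685.6
Net secondary income = 237.5 - 379.7 = -142.2
Current account = 356.7 + 685.6 + (-142.2) = 900.1

900.1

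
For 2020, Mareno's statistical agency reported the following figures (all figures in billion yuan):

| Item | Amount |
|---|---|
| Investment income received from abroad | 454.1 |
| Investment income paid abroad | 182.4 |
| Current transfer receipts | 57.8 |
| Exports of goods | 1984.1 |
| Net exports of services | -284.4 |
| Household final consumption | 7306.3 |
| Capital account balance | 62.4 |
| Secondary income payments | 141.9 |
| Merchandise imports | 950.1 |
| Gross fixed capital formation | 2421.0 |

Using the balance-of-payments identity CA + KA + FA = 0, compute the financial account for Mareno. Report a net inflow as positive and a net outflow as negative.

-999.6

Goods balance = 1984.1 - 950.1 = 1034.0
Services balance = -284.4
Trade balance (goods + services) = 1034.0 + (-284.4) = 749.6
Net primary income = 454.1 - 182.4 = 271.7
Net secondary income = 57.8 - 141.9 = -84.1
Current account = 749.6 + 271.7 + (-84.1) = 937.2
Financial account = -(937.2 + 62.4) = -999.6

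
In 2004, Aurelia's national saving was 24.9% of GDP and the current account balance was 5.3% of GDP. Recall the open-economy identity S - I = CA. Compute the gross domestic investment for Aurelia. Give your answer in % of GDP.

19.6

I = S - CA = 24.9 - 5.3 = 19.6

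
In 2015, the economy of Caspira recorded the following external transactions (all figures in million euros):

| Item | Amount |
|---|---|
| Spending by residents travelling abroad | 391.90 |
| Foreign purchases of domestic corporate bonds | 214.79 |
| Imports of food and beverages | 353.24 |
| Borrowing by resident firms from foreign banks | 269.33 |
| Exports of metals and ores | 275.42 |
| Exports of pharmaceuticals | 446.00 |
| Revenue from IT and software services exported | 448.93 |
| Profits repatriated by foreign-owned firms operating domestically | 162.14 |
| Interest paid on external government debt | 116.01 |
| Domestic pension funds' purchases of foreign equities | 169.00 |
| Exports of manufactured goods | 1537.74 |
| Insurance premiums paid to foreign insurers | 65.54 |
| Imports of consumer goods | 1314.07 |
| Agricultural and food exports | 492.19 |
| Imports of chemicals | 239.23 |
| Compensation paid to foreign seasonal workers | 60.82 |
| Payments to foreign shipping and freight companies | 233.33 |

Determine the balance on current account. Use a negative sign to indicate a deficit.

Goods: -239.23 + 1537.74 + 275.42 + 446.00 - 353.24 + 492.19 - 1314.07 = 844.81
Services: -65.54 - 233.33 + 448.93 - 391.90 = -241.84
Primary income: -116.01 - 162.14 - 60.82 = -338.97
Current account = 844.81 + (-241.84) + (-338.97) = 264.00
(Excluded from the current account — financial account: foreign purchases of domestic corporate bonds 214.79, borrowing by resident firms from foreign banks 269.33, domestic pension funds' purchases of foreign equities 169.00.)

264.00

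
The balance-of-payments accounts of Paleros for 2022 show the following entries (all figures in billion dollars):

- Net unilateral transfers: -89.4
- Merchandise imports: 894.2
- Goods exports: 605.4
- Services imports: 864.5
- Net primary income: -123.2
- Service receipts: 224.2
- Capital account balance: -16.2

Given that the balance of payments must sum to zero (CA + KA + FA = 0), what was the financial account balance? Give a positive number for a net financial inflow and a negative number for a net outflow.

Goods balance = 605.4 - 894.2 = -288.8
Services balance = 224.2 - 864.5 = -640.3
Trade balance (goods + services) = -288.8 + (-640.3) = -929.1
Net primary income = -123.2
Net secondary income = -89.4
Current account = -929.1 + (-123.2) + (-89.4) = -1141.7
Financial account = -(-1141.7 + (-16.2)) = 1157.9

1157.9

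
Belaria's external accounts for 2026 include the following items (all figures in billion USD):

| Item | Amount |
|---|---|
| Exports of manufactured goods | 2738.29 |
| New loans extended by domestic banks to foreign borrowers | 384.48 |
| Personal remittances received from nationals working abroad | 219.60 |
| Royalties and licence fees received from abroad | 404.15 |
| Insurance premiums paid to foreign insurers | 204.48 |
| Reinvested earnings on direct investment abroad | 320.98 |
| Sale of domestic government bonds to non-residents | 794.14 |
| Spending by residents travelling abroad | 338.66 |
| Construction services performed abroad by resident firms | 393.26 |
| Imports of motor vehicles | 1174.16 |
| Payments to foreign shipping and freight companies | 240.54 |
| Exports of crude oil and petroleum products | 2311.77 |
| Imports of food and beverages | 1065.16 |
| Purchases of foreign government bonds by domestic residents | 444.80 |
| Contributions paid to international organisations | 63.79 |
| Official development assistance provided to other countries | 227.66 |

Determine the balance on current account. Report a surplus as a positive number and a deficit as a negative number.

Goods: 2311.77 - 1065.16 + 2738.29 - 1174.16 = 2810.74
Services: -240.54 + 393.26 + 404.15 - 338.66 - 204.48 = 13.73
Primary income: 320.98
Secondary income: -227.66 + 219.60 - 63.79 = -71.85
Current account = 2810.74 + 13.73 + 320.98 + (-71.85) = 3073.60
(Excluded from the current account — financial account: new loans extended by domestic banks to foreign borrowers 384.48, sale of domestic government bonds to non-residents 794.14, purchases of foreign government bonds by domestic residents 444.80.)

3073.60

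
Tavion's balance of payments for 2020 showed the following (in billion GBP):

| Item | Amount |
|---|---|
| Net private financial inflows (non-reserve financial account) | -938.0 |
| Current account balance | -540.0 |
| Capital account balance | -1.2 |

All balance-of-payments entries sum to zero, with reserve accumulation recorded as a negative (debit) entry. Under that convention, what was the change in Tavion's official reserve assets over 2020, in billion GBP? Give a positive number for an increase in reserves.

-1479.2

Official reserve transactions balance = -((-540.0) + (-1.2) + (-938.0)) = 1479.2
An accumulation of reserves is recorded as a debit (negative entry), so the change in the stock of reserves is the negative of that balance.
Change in official reserves = -(1479.2) = -1479.2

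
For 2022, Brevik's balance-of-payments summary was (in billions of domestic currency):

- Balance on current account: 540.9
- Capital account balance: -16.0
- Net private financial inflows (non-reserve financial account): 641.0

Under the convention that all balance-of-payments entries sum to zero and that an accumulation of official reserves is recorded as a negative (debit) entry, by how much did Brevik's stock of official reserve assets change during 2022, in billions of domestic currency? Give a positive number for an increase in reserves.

1165.9

Official reserve transactions balance = -(540.9 + (-16.0) + 641.0) = -1165.9
An accumulation of reserves is recorded as a debit (negative entry), so the change in the stock of reserves is the negative of that balance.
Change in official reserves = -(-1165.9) = 1165.9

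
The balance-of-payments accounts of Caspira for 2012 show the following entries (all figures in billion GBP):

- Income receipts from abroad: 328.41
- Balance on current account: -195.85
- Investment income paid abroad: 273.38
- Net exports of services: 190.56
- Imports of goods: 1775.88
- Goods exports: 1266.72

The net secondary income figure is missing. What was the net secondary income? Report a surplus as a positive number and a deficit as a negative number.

Current account = goods balance + services balance + net primary income + net secondary income
Sum of the known components = -263.57
Net secondary income = CA - (known components) = -195.85 - (-263.57) = 67.72

67.72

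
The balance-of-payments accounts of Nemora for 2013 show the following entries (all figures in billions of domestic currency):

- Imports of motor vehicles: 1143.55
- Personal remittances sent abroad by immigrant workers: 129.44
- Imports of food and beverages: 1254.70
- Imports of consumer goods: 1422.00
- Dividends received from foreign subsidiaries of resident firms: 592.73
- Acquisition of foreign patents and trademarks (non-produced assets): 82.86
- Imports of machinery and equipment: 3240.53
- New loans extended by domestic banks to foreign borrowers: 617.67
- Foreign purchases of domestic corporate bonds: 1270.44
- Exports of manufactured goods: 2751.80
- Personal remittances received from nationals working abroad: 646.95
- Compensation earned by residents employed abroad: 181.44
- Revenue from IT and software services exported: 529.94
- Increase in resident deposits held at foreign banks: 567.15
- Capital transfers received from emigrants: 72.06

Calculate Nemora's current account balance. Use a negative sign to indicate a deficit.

-2487.36

Goods: -1422.00 - 3240.53 + 2751.80 - 1143.55 - 1254.70 = -4308.98
Services: 529.94
Primary income: 181.44 + 592.73 = 774.17
Secondary income: 646.95 - 129.44 = 517.51
Current account = (-4308.98) + 529.94 + 774.17 + 517.51 = -2487.36
(Excluded from the current account — capital account: acquisition of foreign patents and trademarks (non-produced assets) 82.86, capital transfers received from emigrants 72.06; financial account: new loans extended by domestic banks to foreign borrowers 617.67, foreign purchases of domestic corporate bonds 1270.44, increase in resident deposits held at foreign banks 567.15.)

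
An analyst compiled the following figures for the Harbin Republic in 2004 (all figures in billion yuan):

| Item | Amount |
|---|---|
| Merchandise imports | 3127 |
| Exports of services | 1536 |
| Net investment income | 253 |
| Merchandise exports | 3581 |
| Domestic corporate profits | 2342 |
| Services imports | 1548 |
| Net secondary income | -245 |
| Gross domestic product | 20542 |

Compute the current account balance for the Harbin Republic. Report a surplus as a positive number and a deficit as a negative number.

Goods balance = 3581 - 3127 = 454
Services balance = 1536 - 1548 = -12
Trade balance (goods + services) = 454 + (-12) = 442
Net primary income = 253
Net secondary income = -245
Current account = 442 + 253 + (-245) = 450

450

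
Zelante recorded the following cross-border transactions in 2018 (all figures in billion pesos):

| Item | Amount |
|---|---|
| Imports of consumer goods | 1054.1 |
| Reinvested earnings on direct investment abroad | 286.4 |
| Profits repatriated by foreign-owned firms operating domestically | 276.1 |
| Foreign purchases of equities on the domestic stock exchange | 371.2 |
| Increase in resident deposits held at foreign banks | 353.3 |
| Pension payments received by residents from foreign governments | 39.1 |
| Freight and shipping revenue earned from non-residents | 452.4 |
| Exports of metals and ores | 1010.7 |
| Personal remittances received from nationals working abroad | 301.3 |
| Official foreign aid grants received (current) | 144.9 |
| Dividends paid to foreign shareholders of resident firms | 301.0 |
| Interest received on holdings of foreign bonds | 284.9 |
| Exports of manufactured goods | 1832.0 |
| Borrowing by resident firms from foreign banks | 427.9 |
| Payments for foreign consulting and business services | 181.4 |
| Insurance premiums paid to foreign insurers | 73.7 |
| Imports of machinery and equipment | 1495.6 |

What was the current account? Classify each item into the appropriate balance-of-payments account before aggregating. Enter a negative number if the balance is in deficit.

969.8

Goods: -1054.1 + 1832.0 - 1495.6 + 1010.7 = 293.0
Services: 452.4 - 73.7 - 181.4 = 197.3
Primary income: -301.0 - 276.1 + 286.4 + 284.9 = -5.8
Secondary income: 144.9 + 301.3 + 39.1 = 485.3
Current account = 293.0 + 197.3 + (-5.8) + 485.3 = 969.8
(Excluded from the current account — financial account: foreign purchases of equities on the domestic stock exchange 371.2, increase in resident deposits held at foreign banks 353.3, borrowing by resident firms from foreign banks 427.9.)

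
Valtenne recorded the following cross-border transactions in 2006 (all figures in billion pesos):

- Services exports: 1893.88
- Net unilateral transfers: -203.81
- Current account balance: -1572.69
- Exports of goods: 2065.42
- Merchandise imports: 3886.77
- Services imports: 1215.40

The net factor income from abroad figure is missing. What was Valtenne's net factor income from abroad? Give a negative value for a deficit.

Current account = goods balance + services balance + net primary income + net secondary income
Sum of the known components = -1346.68
Net factor income from abroad = CA - (known components) = -1572.69 - (-1346.68) = -226.01

-226.01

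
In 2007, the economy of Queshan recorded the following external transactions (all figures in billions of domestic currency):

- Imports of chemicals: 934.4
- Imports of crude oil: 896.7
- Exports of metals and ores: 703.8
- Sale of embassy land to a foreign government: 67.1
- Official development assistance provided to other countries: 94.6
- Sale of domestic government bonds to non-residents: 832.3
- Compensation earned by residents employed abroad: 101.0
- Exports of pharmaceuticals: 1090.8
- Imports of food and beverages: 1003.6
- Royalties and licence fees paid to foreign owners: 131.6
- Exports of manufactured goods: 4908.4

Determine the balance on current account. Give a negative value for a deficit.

Goods: -1003.6 - 896.7 + 703.8 + 1090.8 - 934.4 + 4908.4 = 3868.3
Services: -131.6
Primary income: 101.0
Secondary income: -94.6
Current account = 3868.3 + (-131.6) + 101.0 + (-94.6) = 3743.1
(Excluded from the current account — capital account: sale of embassy land to a foreign government 67.1; financial account: sale of domestic government bonds to non-residents 832.3.)

3743.1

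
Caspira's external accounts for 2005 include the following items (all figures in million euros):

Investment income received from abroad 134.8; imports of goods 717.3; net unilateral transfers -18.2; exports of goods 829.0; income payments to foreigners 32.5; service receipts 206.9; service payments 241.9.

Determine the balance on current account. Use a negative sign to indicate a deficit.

Goods balance = 829.0 - 717.3 = 111.7
Services balance = 206.9 - 241.9 = -35.0
Trade balance (goods + services) = 111.7 + (-35.0) = 76.7
Net primary income = 134.8 - 32.5 = 102.3
Net secondary income = -18.2
Current account = 76.7 + 102.3 + (-18.2) = 160.8

160.8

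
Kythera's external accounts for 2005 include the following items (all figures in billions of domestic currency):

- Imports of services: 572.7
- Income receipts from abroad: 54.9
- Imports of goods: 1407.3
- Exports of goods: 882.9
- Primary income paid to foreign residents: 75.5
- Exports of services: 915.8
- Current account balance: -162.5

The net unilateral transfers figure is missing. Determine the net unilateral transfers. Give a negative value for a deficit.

39.4

Current account = goods balance + services balance + net primary income + net secondary income
Sum of the known components = -201.9
Net unilateral transfers = CA - (known components) = -162.5 - (-201.9) = 39.4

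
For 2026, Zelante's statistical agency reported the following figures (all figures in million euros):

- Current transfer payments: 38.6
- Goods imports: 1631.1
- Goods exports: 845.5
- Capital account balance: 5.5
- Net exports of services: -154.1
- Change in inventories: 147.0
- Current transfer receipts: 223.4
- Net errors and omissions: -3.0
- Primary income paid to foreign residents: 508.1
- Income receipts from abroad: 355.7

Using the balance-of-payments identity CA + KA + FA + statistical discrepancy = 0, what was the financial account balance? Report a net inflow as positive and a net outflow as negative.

Goods balance = 845.5 - 1631.1 = -785.6
Services balance = -154.1
Trade balance (goods + services) = -785.6 + (-154.1) = -939.7
Net primary income = 355.7 - 508.1 = -152.4
Net secondary income = 223.4 - 38.6 = 184.8
Current account = -939.7 + (-152.4) + 184.8 = -907.3
Financial account = -(-907.3 + 5.5 + (-3.0)) = 904.8

904.8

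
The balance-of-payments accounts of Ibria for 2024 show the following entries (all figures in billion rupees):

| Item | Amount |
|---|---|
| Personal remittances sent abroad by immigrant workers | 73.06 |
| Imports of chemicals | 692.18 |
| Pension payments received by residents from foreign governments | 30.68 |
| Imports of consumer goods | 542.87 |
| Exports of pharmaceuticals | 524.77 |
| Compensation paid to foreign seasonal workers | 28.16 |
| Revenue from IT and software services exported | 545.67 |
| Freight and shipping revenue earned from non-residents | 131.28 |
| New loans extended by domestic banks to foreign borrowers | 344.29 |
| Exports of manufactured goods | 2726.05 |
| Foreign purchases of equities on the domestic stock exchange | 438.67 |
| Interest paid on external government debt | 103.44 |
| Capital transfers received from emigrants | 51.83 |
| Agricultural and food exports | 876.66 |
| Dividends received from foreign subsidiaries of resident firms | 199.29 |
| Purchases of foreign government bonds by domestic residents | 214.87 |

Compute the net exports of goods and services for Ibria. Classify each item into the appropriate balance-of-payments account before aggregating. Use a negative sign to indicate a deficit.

3569.38

Goods: -692.18 + 876.66 - 542.87 + 524.77 + 2726.05 = 2892.43
Services: 131.28 + 545.67 = 676.95
Trade balance = 2892.43 + 676.95 = 3569.38
(Excluded from the trade balance — secondary income: personal remittances sent abroad by immigrant workers 73.06, pension payments received by residents from foreign governments 30.68; primary income: compensation paid to foreign seasonal workers 28.16, interest paid on external government debt 103.44, dividends received from foreign subsidiaries of resident firms 199.29; financial account: new loans extended by domestic banks to foreign borrowers 344.29, foreign purchases of equities on the domestic stock exchange 438.67, purchases of foreign government bonds by domestic residents 214.87; capital account: capital transfers received from emigrants 51.83.)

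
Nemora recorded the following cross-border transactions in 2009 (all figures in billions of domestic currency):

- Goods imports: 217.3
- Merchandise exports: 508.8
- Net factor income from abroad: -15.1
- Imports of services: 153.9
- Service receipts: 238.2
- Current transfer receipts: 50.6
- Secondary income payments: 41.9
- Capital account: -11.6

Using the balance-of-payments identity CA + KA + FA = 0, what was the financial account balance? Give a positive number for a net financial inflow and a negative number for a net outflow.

Goods balance = 508.8 - 217.3 = 291.5
Services balance = 238.2 - 153.9 = 84.3
Trade balance (goods + services) = 291.5 + 84.3 = 375.8
Net primary income = -15.1
Net secondary income = 50.6 - 41.9 = 8.7
Current account = 375.8 + (-15.1) + 8.7 = 369.4
Financial account = -(369.4 + (-11.6)) = -357.8

-357.8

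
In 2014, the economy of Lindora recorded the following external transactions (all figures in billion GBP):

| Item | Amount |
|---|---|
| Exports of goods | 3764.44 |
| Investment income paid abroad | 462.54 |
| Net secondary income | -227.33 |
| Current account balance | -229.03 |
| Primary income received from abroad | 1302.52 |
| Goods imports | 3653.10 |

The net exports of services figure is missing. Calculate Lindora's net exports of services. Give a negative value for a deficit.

Current account = goods balance + services balance + net primary income + net secondary income
Sum of the known components = 723.99
Net exports of services = CA - (known components) = -229.03 - 723.99 = -953.02

-953.02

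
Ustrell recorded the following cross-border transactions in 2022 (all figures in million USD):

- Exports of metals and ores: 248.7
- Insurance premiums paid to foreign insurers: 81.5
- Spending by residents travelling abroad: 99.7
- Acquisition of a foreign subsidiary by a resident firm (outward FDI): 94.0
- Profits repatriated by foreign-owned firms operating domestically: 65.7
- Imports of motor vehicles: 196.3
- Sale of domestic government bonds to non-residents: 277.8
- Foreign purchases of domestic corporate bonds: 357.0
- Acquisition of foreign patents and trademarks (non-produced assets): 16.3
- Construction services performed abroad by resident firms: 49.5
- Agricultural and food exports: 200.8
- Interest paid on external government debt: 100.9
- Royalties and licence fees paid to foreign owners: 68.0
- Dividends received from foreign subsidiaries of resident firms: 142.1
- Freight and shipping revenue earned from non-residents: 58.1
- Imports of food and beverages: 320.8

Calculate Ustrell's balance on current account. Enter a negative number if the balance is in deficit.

-233.7

Goods: -196.3 + 248.7 - 320.8 + 200.8 = -67.6
Services: -68.0 + 58.1 - 81.5 + 49.5 - 99.7 = -141.6
Primary income: -100.9 + 142.1 - 65.7 = -24.5
Current account = (-67.6) + (-141.6) + (-24.5) = -233.7
(Excluded from the current account — financial account: acquisition of a foreign subsidiary by a resident firm (outward FDI) 94.0, sale of domestic government bonds to non-residents 277.8, foreign purchases of domestic corporate bonds 357.0; capital account: acquisition of foreign patents and trademarks (non-produced assets) 16.3.)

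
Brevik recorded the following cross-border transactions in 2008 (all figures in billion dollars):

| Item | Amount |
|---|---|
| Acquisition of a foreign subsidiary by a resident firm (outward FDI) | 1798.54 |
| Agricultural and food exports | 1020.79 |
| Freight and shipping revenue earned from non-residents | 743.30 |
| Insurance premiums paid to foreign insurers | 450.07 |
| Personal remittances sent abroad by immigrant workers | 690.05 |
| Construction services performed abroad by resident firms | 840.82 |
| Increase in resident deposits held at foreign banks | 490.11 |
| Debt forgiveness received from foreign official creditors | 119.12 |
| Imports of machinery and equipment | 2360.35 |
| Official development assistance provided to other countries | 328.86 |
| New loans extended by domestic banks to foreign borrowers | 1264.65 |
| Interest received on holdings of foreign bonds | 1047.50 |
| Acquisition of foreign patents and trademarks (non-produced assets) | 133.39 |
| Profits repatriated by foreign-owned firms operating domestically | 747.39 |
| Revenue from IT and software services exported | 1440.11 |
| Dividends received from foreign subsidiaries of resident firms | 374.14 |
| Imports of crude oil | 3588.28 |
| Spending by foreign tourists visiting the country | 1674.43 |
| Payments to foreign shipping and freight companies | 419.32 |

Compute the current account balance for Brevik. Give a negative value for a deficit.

-1443.23

Goods: -2360.35 - 3588.28 + 1020.79 = -4927.84
Services: -419.32 - 450.07 + 1440.11 + 743.30 + 1674.43 + 840.82 = 3829.27
Primary income: 1047.50 + 374.14 - 747.39 = 674.25
Secondary income: -690.05 - 328.86 = -1018.91
Current account = (-4927.84) + 3829.27 + 674.25 + (-1018.91) = -1443.23
(Excluded from the current account — financial account: acquisition of a foreign subsidiary by a resident firm (outward FDI) 1798.54, increase in resident deposits held at foreign banks 490.11, new loans extended by domestic banks to foreign borrowers 1264.65; capital account: debt forgiveness received from foreign official creditors 119.12, acquisition of foreign patents and trademarks (non-produced assets) 133.39.)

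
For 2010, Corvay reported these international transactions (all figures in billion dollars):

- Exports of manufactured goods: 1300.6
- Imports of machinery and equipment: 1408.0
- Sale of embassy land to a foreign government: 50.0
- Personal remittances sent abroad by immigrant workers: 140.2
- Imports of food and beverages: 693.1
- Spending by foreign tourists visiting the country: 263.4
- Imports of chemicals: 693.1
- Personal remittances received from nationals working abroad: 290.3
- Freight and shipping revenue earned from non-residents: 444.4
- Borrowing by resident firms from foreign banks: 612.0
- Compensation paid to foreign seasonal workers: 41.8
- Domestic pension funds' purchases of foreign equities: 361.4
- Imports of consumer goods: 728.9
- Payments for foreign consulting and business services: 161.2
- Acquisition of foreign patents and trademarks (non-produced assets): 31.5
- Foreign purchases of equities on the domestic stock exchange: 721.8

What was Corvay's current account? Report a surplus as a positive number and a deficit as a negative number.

-1567.6

Goods: -693.1 - 693.1 - 728.9 - 1408.0 + 1300.6 = -2222.5
Services: -161.2 + 444.4 + 263.4 = 546.6
Primary income: -41.8
Secondary income: 290.3 - 140.2 = 150.1
Current account = (-2222.5) + 546.6 + (-41.8) + 150.1 = -1567.6
(Excluded from the current account — capital account: sale of embassy land to a foreign government 50.0, acquisition of foreign patents and trademarks (non-produced assets) 31.5; financial account: borrowing by resident firms from foreign banks 612.0, domestic pension funds' purchases of foreign equities 361.4, foreign purchases of equities on the domestic stock exchange 721.8.)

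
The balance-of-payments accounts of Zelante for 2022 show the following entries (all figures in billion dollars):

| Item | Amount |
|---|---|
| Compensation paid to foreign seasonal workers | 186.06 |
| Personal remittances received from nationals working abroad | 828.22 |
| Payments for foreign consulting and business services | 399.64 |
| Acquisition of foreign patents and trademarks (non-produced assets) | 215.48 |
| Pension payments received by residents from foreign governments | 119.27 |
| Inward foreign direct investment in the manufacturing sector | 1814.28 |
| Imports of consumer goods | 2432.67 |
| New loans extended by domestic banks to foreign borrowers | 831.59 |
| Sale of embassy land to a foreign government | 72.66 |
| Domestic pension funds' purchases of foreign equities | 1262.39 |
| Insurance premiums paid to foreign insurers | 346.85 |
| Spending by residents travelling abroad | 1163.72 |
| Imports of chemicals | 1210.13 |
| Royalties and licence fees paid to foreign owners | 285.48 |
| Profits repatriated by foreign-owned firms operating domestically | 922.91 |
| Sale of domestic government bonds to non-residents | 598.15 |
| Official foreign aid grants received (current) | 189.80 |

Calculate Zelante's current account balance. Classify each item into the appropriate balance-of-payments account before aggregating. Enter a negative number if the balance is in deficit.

-5810.17

Goods: -1210.13 - 2432.67 = -3642.80
Services: -399.64 - 346.85 - 285.48 - 1163.72 = -2195.69
Primary income: -186.06 - 922.91 = -1108.97
Secondary income: 189.80 + 828.22 + 119.27 = 1137.29
Current account = (-3642.80) + (-2195.69) + (-1108.97) + 1137.29 = -5810.17
(Excluded from the current account — capital account: acquisition of foreign patents and trademarks (non-produced assets) 215.48, sale of embassy land to a foreign government 72.66; financial account: inward foreign direct investment in the manufacturing sector 1814.28, new loans extended by domestic banks to foreign borrowers 831.59, domestic pension funds' purchases of foreign equities 1262.39, sale of domestic government bonds to non-residents 598.15.)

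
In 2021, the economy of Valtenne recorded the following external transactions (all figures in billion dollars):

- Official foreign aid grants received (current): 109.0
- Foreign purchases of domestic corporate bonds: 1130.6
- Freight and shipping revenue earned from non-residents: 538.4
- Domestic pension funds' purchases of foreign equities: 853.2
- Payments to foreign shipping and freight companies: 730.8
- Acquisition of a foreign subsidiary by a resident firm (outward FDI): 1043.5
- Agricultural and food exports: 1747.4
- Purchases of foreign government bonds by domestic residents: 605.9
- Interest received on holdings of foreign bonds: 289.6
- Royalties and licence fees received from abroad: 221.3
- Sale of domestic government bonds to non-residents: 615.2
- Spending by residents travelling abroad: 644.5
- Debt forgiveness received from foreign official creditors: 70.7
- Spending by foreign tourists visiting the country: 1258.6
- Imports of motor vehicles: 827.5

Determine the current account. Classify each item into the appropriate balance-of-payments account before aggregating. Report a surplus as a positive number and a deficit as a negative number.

Goods: 1747.4 - 827.5 = 919.9
Services: 538.4 + 221.3 - 644.5 + 1258.6 - 730.8 = 643.0
Primary income: 289.6
Secondary income: 109.0
Current account = 919.9 + 643.0 + 289.6 + 109.0 = 1961.5
(Excluded from the current account — financial account: foreign purchases of domestic corporate bonds 1130.6, domestic pension funds' purchases of foreign equities 853.2, acquisition of a foreign subsidiary by a resident firm (outward FDI) 1043.5, purchases of foreign government bonds by domestic residents 605.9, sale of domestic government bonds to non-residents 615.2; capital account: debt forgiveness received from foreign official creditors 70.7.)

1961.5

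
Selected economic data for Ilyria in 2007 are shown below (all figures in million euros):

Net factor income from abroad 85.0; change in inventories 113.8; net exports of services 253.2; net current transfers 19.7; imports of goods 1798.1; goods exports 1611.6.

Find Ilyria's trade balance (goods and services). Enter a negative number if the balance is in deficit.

Goods balance = 1611.6 - 1798.1 = -186.5
Services balance = 253.2
Trade balance (goods + services) = -186.5 + 253.2 = 66.7

66.7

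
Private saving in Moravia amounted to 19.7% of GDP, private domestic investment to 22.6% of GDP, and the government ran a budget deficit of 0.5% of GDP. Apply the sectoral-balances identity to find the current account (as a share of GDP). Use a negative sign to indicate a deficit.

-3.4

By the sectoral-balances identity, CA = (S_private - I) + (T - G).
Private balance = 19.7 - 22.6 = -2.9
Government balance (T - G) = -0.5
CA = -2.9 + (-0.5) = -3.4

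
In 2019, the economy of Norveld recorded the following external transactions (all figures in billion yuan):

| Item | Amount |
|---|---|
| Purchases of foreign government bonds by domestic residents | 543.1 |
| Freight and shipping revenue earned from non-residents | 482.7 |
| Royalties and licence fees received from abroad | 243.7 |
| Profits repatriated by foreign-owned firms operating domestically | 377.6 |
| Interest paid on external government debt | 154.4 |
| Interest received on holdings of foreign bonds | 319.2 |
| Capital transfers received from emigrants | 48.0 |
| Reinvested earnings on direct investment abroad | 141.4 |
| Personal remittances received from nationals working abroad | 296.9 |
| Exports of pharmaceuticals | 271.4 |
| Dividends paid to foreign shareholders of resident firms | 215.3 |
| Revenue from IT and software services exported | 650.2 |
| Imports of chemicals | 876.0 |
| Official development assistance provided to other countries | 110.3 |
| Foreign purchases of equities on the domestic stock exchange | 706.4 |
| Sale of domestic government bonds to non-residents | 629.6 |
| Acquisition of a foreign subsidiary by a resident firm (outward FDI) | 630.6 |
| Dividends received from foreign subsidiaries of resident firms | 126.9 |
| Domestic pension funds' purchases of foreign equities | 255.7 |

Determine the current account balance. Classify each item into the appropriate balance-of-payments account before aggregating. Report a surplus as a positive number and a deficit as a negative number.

798.8

Goods: -876.0 + 271.4 = -604.6
Services: 650.2 + 243.7 + 482.7 = 1376.6
Primary income: 126.9 - 377.6 - 154.4 - 215.3 + 141.4 + 319.2 = -159.8
Secondary income: 296.9 - 110.3 = 186.6
Current account = (-604.6) + 1376.6 + (-159.8) + 186.6 = 798.8
(Excluded from the current account — financial account: purchases of foreign government bonds by domestic residents 543.1, foreign purchases of equities on the domestic stock exchange 706.4, sale of domestic government bonds to non-residents 629.6, acquisition of a foreign subsidiary by a resident firm (outward FDI) 630.6, domestic pension funds' purchases of foreign equities 255.7; capital account: capital transfers received from emigrants 48.0.)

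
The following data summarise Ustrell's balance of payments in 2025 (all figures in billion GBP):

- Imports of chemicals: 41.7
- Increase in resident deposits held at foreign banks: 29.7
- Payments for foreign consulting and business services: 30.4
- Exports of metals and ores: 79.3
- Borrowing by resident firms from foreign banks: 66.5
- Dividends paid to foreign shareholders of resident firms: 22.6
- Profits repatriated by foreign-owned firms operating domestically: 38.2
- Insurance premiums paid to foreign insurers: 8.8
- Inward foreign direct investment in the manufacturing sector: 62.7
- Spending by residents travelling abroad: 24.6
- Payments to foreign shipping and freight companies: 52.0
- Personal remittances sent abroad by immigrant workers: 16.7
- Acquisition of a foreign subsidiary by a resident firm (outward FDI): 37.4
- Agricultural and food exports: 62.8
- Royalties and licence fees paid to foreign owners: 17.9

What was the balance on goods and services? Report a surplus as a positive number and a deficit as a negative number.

-33.3

Goods: 62.8 + 79.3 - 41.7 = 100.4
Services: -24.6 - 30.4 - 52.0 - 17.9 - 8.8 = -133.7
Trade balance = 100.4 + (-133.7) = -33.3
(Excluded from the trade balance — financial account: increase in resident deposits held at foreign banks 29.7, borrowing by resident firms from foreign banks 66.5, inward foreign direct investment in the manufacturing sector 62.7, acquisition of a foreign subsidiary by a resident firm (outward FDI) 37.4; primary income: dividends paid to foreign shareholders of resident firms 22.6, profits repatriated by foreign-owned firms operating domestically 38.2; secondary income: personal remittances sent abroad by immigrant workers 16.7.)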